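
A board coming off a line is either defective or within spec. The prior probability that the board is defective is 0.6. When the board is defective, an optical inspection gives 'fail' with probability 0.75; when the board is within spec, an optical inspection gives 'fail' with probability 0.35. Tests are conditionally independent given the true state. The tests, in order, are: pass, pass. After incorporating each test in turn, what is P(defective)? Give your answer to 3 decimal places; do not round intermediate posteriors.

0.182

After 'pass': P(defective) = 0.25·0.6000 / (0.25·0.6000 + 0.65·0.4000) ≈ 0.3659
After 'pass': P(defective) = 0.25·0.3659 / (0.25·0.3659 + 0.65·0.6341) ≈ 0.1816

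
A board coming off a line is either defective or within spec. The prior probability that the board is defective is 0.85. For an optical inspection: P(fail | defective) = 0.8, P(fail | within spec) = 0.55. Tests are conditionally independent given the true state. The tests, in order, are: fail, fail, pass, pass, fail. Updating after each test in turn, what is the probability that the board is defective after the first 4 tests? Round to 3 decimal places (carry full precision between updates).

After 'fail': P(defective) = 0.8·0.8500 / (0.8·0.8500 + 0.55·0.1500) ≈ 0.8918
After 'fail': P(defective) = 0.8·0.8918 / (0.8·0.8918 + 0.55·0.1082) ≈ 0.9230
After 'pass': P(defective) = 0.2·0.9230 / (0.2·0.9230 + 0.45·0.0770) ≈ 0.8420
After 'pass': P(defective) = 0.2·0.8420 / (0.2·0.8420 + 0.45·0.1580) ≈ 0.7031

0.703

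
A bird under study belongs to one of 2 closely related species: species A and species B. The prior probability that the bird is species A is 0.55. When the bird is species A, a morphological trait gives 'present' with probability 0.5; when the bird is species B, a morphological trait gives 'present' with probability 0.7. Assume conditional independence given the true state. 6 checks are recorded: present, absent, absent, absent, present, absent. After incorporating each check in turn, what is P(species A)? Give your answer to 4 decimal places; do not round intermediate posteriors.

0.8279

Apply Bayes' rule sequentially, carrying P(species A) forward.
After 'present': P(species A) = 0.5·0.5500 / (0.5·0.5500 + 0.7·0.4500) ≈ 0.4661
After 'absent': P(species A) = 0.5·0.4661 / (0.5·0.4661 + 0.3·0.5339) ≈ 0.5927
After 'absent': P(species A) = 0.5·0.5927 / (0.5·0.5927 + 0.3·0.4073) ≈ 0.7080
After 'absent': P(species A) = 0.5·0.7080 / (0.5·0.7080 + 0.3·0.2920) ≈ 0.8017
After 'present': P(species A) = 0.5·0.8017 / (0.5·0.8017 + 0.7·0.1983) ≈ 0.7427
After 'absent': P(species A) = 0.5·0.7427 / (0.5·0.7427 + 0.3·0.2573) ≈ 0.8279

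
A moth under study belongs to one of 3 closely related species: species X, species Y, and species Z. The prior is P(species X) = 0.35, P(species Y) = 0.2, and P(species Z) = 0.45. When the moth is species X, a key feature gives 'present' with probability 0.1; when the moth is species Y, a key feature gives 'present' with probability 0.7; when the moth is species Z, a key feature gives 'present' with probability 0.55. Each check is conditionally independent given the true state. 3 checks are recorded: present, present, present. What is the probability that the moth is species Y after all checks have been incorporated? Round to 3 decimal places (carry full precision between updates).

0.477

After 'present': normaliser = 0.1·0.3500 + 0.7·0.2000 + 0.55·0.4500; P(species X) ≈ 0.0828, P(species Y) ≈ 0.3314, P(species Z) ≈ 0.5858
After 'present': normaliser = 0.1·0.0828 + 0.7·0.3314 + 0.55·0.5858; P(species X) ≈ 0.0147, P(species Y) ≈ 0.4124, P(species Z) ≈ 0.5729
After 'present': normaliser = 0.1·0.0147 + 0.7·0.4124 + 0.55·0.5729; P(species X) ≈ 0.0024, P(species Y) ≈ 0.4770, P(species Z) ≈ 0.5206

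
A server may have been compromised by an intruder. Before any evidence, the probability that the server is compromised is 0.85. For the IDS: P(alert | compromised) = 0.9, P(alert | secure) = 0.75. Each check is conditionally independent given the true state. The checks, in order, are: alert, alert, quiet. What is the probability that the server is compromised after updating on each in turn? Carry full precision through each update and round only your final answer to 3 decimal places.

0.765

Apply Bayes' rule sequentially, carrying P(compromised) forward.
After 'alert': P(compromised) = 0.9·0.8500 / (0.9·0.8500 + 0.75·0.1500) ≈ 0.8718
After 'alert': P(compromised) = 0.9·0.8718 / (0.9·0.8718 + 0.75·0.1282) ≈ 0.8908
After 'quiet': P(compromised) = 0.1·0.8908 / (0.1·0.8908 + 0.25·0.1092) ≈ 0.7655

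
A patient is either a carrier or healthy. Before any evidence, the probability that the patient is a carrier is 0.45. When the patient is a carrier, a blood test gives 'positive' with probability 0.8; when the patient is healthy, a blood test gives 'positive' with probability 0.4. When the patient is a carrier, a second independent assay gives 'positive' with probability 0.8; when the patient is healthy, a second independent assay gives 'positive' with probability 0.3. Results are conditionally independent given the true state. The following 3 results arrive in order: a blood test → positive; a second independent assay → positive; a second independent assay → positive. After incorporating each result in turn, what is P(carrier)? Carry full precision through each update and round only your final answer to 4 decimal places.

0.9209

After a blood test='positive': P(carrier) = 0.8·0.4500 / (0.8·0.4500 + 0.4·0.5500) ≈ 0.6207
After a second independent assay='positive': P(carrier) = 0.8·0.6207 / (0.8·0.6207 + 0.3·0.3793) ≈ 0.8136
After a second independent assay='positive': P(carrier) = 0.8·0.8136 / (0.8·0.8136 + 0.3·0.1864) ≈ 0.9209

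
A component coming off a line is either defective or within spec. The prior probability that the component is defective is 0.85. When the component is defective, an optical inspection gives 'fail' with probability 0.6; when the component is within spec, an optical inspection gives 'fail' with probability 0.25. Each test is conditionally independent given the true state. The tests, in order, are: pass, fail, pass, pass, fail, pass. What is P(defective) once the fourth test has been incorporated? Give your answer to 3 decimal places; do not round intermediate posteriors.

0.674

After 'pass': P(defective) = 0.4·0.8500 / (0.4·0.8500 + 0.75·0.1500) ≈ 0.7514
After 'fail': P(defective) = 0.6·0.7514 / (0.6·0.7514 + 0.25·0.2486) ≈ 0.8788
After 'pass': P(defective) = 0.4·0.8788 / (0.4·0.8788 + 0.75·0.1212) ≈ 0.7946
After 'pass': P(defective) = 0.4·0.7946 / (0.4·0.7946 + 0.75·0.2054) ≈ 0.6735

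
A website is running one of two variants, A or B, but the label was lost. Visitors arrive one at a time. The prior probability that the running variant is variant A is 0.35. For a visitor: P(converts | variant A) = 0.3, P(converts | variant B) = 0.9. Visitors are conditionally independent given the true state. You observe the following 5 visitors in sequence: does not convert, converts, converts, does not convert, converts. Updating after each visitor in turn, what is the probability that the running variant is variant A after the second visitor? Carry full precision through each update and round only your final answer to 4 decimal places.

0.5568

After 'does not convert': P(A) = 0.7·0.3500 / (0.7·0.3500 + 0.1·0.6500) ≈ 0.7903
After 'converts': P(A) = 0.3·0.7903 / (0.3·0.7903 + 0.9·0.2097) ≈ 0.5568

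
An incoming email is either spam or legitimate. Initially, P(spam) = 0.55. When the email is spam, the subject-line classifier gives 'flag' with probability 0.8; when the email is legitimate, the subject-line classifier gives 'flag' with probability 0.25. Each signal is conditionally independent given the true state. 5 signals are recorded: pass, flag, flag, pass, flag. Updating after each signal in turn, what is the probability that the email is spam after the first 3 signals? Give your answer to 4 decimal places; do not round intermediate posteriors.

0.7695

Each posterior becomes the prior for the next update.
After 'pass': P(spam) = 0.2·0.5500 / (0.2·0.5500 + 0.75·0.4500) ≈ 0.2458
After 'flag': P(spam) = 0.8·0.2458 / (0.8·0.2458 + 0.25·0.7542) ≈ 0.5105
After 'flag': P(spam) = 0.8·0.5105 / (0.8·0.5105 + 0.25·0.4895) ≈ 0.7695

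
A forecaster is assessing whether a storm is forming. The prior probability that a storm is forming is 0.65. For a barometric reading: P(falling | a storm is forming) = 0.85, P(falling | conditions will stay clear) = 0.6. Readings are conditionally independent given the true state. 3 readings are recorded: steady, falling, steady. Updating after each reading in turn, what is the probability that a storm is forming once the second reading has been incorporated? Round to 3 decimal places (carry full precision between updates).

0.497

Apply Bayes' rule sequentially, carrying P(storm) forward.
After 'steady': P(storm) = 0.15·0.6500 / (0.15·0.6500 + 0.4·0.3500) ≈ 0.4105
After 'falling': P(storm) = 0.85·0.4105 / (0.85·0.4105 + 0.6·0.5895) ≈ 0.4966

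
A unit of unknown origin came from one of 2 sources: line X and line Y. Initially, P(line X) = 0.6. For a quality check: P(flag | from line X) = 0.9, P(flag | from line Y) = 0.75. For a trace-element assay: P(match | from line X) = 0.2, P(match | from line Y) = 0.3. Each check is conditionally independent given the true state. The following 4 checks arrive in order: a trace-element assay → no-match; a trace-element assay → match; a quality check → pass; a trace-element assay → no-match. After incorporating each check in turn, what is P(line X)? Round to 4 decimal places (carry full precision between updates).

Apply Bayes' rule sequentially, carrying P(line X) forward.
After a trace-element assay='no-match': P(line X) = 0.8·0.6000 / (0.8·0.6000 + 0.7·0.4000) ≈ 0.6316
After a trace-element assay='match': P(line X) = 0.2·0.6316 / (0.2·0.6316 + 0.3·0.3684) ≈ 0.5333
After a quality check='pass': P(line X) = 0.1·0.5333 / (0.1·0.5333 + 0.25·0.4667) ≈ 0.3137
After a trace-element assay='no-match': P(line X) = 0.8·0.3137 / (0.8·0.3137 + 0.7·0.6863) ≈ 0.3432

0.3432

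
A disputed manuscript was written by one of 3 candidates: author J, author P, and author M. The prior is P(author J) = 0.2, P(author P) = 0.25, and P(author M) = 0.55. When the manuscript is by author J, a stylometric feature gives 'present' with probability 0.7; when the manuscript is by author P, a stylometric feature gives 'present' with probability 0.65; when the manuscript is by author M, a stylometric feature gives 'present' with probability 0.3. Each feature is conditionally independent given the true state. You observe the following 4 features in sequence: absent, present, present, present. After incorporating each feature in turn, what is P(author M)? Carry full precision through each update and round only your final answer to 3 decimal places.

After 'absent': normaliser = 0.3·0.2000 + 0.35·0.2500 + 0.7·0.5500; P(author J) ≈ 0.1127, P(author P) ≈ 0.1643, P(author M) ≈ 0.7230
After 'present': normaliser = 0.7·0.1127 + 0.65·0.1643 + 0.3·0.7230; P(author J) ≈ 0.1959, P(author P) ≈ 0.2653, P(author M) ≈ 0.5388
After 'present': normaliser = 0.7·0.1959 + 0.65·0.2653 + 0.3·0.5388; P(author J) ≈ 0.2910, P(author P) ≈ 0.3660, P(author M) ≈ 0.3430
After 'present': normaliser = 0.7·0.2910 + 0.65·0.3660 + 0.3·0.3430; P(author J) ≈ 0.3741, P(author P) ≈ 0.4369, P(author M) ≈ 0.1890

0.189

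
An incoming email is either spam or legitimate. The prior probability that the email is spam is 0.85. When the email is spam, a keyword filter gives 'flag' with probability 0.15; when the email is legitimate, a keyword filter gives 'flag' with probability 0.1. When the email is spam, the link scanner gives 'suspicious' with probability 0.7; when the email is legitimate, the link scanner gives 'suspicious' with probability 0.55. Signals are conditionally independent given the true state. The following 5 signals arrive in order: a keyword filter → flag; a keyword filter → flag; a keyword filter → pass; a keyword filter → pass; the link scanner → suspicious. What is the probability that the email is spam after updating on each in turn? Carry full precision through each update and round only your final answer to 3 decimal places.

After a keyword filter='flag': P(spam) = 0.15·0.8500 / (0.15·0.8500 + 0.1·0.1500) ≈ 0.8947
After a keyword filter='flag': P(spam) = 0.15·0.8947 / (0.15·0.8947 + 0.1·0.1053) ≈ 0.9273
After a keyword filter='pass': P(spam) = 0.85·0.9273 / (0.85·0.9273 + 0.9·0.0727) ≈ 0.9233
After a keyword filter='pass': P(spam) = 0.85·0.9233 / (0.85·0.9233 + 0.9·0.0767) ≈ 0.9192
After the link scanner='suspicious': P(spam) = 0.7·0.9192 / (0.7·0.9192 + 0.55·0.0808) ≈ 0.9354

0.935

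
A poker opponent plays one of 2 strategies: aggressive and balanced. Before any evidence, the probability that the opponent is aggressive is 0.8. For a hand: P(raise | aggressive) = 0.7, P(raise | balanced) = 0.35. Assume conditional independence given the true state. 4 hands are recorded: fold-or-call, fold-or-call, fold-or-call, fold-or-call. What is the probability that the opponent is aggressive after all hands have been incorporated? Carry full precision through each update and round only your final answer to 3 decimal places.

After 'fold-or-call': P(aggressive) = 0.3·0.8000 / (0.3·0.8000 + 0.65·0.2000) ≈ 0.6486
After 'fold-or-call': P(aggressive) = 0.3·0.6486 / (0.3·0.6486 + 0.65·0.3514) ≈ 0.4601
After 'fold-or-call': P(aggressive) = 0.3·0.4601 / (0.3·0.4601 + 0.65·0.5399) ≈ 0.2823
After 'fold-or-call': P(aggressive) = 0.3·0.2823 / (0.3·0.2823 + 0.65·0.7177) ≈ 0.1536

0.154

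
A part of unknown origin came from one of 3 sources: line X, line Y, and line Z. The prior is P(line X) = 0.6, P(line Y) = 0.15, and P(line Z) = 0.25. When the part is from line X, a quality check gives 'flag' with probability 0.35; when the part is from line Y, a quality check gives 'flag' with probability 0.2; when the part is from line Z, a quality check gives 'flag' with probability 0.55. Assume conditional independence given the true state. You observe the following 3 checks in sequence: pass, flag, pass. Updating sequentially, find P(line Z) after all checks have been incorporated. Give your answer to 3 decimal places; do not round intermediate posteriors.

After 'pass': normaliser = 0.65·0.6000 + 0.8·0.1500 + 0.45·0.2500; P(line X) ≈ 0.6265, P(line Y) ≈ 0.1928, P(line Z) ≈ 0.1807
After 'flag': normaliser = 0.35·0.6265 + 0.2·0.1928 + 0.55·0.1807; P(line X) ≈ 0.6138, P(line Y) ≈ 0.1079, P(line Z) ≈ 0.2782
After 'pass': normaliser = 0.65·0.6138 + 0.8·0.1079 + 0.45·0.2782; P(line X) ≈ 0.6535, P(line Y) ≈ 0.1414, P(line Z) ≈ 0.2051

0.205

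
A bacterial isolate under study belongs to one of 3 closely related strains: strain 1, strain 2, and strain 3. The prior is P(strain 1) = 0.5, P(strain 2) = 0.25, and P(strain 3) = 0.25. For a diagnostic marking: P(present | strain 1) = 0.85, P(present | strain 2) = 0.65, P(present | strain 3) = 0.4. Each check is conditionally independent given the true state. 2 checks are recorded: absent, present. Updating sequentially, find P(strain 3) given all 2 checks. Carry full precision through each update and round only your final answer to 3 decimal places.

Apply Bayes' rule sequentially, carrying P(strain 3) forward.
After 'absent': normaliser = 0.15·0.5000 + 0.35·0.2500 + 0.6·0.2500; P(strain 1) ≈ 0.2400, P(strain 2) ≈ 0.2800, P(strain 3) ≈ 0.4800
After 'present': normaliser = 0.85·0.2400 + 0.65·0.2800 + 0.4·0.4800; P(strain 1) ≈ 0.3529, P(strain 2) ≈ 0.3149, P(strain 3) ≈ 0.3322

0.332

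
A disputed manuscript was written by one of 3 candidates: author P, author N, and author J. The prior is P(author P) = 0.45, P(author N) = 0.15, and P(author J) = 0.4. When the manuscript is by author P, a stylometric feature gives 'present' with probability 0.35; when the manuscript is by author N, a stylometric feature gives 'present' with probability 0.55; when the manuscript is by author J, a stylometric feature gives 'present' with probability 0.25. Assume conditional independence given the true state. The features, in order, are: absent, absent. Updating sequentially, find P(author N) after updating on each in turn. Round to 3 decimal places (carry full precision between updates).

0.068

After 'absent': normaliser = 0.65·0.4500 + 0.45·0.1500 + 0.75·0.4000; P(author P) ≈ 0.4432, P(author N) ≈ 0.1023, P(author J) ≈ 0.4545
After 'absent': normaliser = 0.65·0.4432 + 0.45·0.1023 + 0.75·0.4545; P(author P) ≈ 0.4268, P(author N) ≈ 0.0682, P(author J) ≈ 0.5051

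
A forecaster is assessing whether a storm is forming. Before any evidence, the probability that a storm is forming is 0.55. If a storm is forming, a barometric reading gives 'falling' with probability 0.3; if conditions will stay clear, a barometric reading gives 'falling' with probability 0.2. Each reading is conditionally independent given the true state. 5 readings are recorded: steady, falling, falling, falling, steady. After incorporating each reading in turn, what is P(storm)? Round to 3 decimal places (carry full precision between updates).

After 'steady': P(storm) = 0.7·0.5500 / (0.7·0.5500 + 0.8·0.4500) ≈ 0.5168
After 'falling': P(storm) = 0.3·0.5168 / (0.3·0.5168 + 0.2·0.4832) ≈ 0.6160
After 'falling': P(storm) = 0.3·0.6160 / (0.3·0.6160 + 0.2·0.3840) ≈ 0.7064
After 'falling': P(storm) = 0.3·0.7064 / (0.3·0.7064 + 0.2·0.2936) ≈ 0.7831
After 'steady': P(storm) = 0.7·0.7831 / (0.7·0.7831 + 0.8·0.2169) ≈ 0.7595

0.760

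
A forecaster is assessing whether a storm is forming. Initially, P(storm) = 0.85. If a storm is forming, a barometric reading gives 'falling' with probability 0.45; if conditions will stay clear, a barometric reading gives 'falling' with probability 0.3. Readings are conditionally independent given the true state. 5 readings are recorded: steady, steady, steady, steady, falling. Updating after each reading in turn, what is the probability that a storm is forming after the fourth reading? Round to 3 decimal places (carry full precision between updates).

After 'steady': P(storm) = 0.55·0.8500 / (0.55·0.8500 + 0.7·0.1500) ≈ 0.8166
After 'steady': P(storm) = 0.55·0.8166 / (0.55·0.8166 + 0.7·0.1834) ≈ 0.7777
After 'steady': P(storm) = 0.55·0.7777 / (0.55·0.7777 + 0.7·0.2223) ≈ 0.7332
After 'steady': P(storm) = 0.55·0.7332 / (0.55·0.7332 + 0.7·0.2668) ≈ 0.6835

0.684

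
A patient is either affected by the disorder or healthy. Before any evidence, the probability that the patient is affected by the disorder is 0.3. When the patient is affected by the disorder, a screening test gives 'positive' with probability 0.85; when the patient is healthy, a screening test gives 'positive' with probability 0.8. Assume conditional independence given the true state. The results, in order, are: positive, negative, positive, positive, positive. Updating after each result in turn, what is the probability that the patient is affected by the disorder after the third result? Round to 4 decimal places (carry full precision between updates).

0.2663

After 'positive': P(affected) = 0.85·0.3000 / (0.85·0.3000 + 0.8·0.7000) ≈ 0.3129
After 'negative': P(affected) = 0.15·0.3129 / (0.15·0.3129 + 0.2·0.6871) ≈ 0.2546
After 'positive': P(affected) = 0.85·0.2546 / (0.85·0.2546 + 0.8·0.7454) ≈ 0.2663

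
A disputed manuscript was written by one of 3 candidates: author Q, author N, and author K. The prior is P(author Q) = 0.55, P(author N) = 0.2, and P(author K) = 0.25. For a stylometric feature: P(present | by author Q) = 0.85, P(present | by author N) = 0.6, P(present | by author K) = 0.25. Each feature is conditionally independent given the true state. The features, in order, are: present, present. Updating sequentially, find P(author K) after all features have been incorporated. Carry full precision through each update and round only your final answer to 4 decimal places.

0.0322

After 'present': normaliser = 0.85·0.5500 + 0.6·0.2000 + 0.25·0.2500; P(author Q) ≈ 0.7192, P(author N) ≈ 0.1846, P(author K) ≈ 0.0962
After 'present': normaliser = 0.85·0.7192 + 0.6·0.1846 + 0.25·0.0962; P(author Q) ≈ 0.8193, P(author N) ≈ 0.1485, P(author K) ≈ 0.0322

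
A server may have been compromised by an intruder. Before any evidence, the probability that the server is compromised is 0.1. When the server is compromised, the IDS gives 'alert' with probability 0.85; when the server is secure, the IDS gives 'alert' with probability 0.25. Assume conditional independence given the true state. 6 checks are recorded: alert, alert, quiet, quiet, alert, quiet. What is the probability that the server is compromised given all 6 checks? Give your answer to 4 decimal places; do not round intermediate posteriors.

Each posterior becomes the prior for the next update.
After 'alert': P(compromised) = 0.85·0.1000 / (0.85·0.1000 + 0.25·0.9000) ≈ 0.2742
After 'alert': P(compromised) = 0.85·0.2742 / (0.85·0.2742 + 0.25·0.7258) ≈ 0.5623
After 'quiet': P(compromised) = 0.15·0.5623 / (0.15·0.5623 + 0.75·0.4377) ≈ 0.2044
After 'quiet': P(compromised) = 0.15·0.2044 / (0.15·0.2044 + 0.75·0.7956) ≈ 0.0489
After 'alert': P(compromised) = 0.85·0.0489 / (0.85·0.0489 + 0.25·0.9511) ≈ 0.1487
After 'quiet': P(compromised) = 0.15·0.1487 / (0.15·0.1487 + 0.75·0.8513) ≈ 0.0338

0.0338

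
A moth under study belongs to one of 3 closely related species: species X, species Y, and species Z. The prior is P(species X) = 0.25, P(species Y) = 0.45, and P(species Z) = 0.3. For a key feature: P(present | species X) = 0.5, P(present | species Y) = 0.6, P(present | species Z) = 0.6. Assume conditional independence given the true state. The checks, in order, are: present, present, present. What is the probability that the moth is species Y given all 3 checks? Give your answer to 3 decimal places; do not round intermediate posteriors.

0.503

After 'present': normaliser = 0.5·0.2500 + 0.6·0.4500 + 0.6·0.3000; P(species X) ≈ 0.2174, P(species Y) ≈ 0.4696, P(species Z) ≈ 0.3130
After 'present': normaliser = 0.5·0.2174 + 0.6·0.4696 + 0.6·0.3130; P(species X) ≈ 0.1880, P(species Y) ≈ 0.4872, P(species Z) ≈ 0.3248
After 'present': normaliser = 0.5·0.1880 + 0.6·0.4872 + 0.6·0.3248; P(species X) ≈ 0.1617, P(species Y) ≈ 0.5030, P(species Z) ≈ 0.3353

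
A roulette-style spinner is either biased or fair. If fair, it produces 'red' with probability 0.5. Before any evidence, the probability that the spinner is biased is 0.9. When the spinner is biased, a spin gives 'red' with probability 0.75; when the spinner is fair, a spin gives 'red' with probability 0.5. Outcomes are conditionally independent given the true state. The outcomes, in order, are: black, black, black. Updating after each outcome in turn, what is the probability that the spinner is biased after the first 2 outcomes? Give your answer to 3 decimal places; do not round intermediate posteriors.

After 'black': P(biased) = 0.25·0.9000 / (0.25·0.9000 + 0.5·0.1000) ≈ 0.8182
After 'black': P(biased) = 0.25·0.8182 / (0.25·0.8182 + 0.5·0.1818) ≈ 0.6923

0.692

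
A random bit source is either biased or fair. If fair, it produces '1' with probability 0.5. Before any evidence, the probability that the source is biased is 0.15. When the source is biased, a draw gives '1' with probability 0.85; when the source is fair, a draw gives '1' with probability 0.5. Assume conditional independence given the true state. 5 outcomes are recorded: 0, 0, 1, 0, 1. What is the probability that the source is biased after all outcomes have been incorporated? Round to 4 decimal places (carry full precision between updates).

0.0136

Each posterior becomes the prior for the next update.
After '0': P(biased) = 0.15·0.1500 / (0.15·0.1500 + 0.5·0.8500) ≈ 0.0503
After '0': P(biased) = 0.15·0.0503 / (0.15·0.0503 + 0.5·0.9497) ≈ 0.0156
After '1': P(biased) = 0.85·0.0156 / (0.85·0.0156 + 0.5·0.9844) ≈ 0.0263
After '0': P(biased) = 0.15·0.0263 / (0.15·0.0263 + 0.5·0.9737) ≈ 0.0080
After '1': P(biased) = 0.85·0.0080 / (0.85·0.0080 + 0.5·0.9920) ≈ 0.0136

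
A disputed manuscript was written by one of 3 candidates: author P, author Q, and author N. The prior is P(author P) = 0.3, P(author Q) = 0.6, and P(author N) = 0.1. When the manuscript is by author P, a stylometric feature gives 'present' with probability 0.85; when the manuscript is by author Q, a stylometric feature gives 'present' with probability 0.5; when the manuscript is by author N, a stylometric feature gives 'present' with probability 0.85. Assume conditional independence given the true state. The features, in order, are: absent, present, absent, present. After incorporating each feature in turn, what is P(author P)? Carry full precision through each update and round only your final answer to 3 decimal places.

After 'absent': normaliser = 0.15·0.3000 + 0.5·0.6000 + 0.15·0.1000; P(author P) ≈ 0.1250, P(author Q) ≈ 0.8333, P(author N) ≈ 0.0417
After 'present': normaliser = 0.85·0.1250 + 0.5·0.8333 + 0.85·0.0417; P(author P) ≈ 0.1903, P(author Q) ≈ 0.7463, P(author N) ≈ 0.0634
After 'absent': normaliser = 0.15·0.1903 + 0.5·0.7463 + 0.15·0.0634; P(author P) ≈ 0.0694, P(author Q) ≈ 0.9074, P(author N) ≈ 0.0231
After 'present': normaliser = 0.85·0.0694 + 0.5·0.9074 + 0.85·0.0231; P(author P) ≈ 0.1108, P(author Q) ≈ 0.8522, P(author N) ≈ 0.0369

0.111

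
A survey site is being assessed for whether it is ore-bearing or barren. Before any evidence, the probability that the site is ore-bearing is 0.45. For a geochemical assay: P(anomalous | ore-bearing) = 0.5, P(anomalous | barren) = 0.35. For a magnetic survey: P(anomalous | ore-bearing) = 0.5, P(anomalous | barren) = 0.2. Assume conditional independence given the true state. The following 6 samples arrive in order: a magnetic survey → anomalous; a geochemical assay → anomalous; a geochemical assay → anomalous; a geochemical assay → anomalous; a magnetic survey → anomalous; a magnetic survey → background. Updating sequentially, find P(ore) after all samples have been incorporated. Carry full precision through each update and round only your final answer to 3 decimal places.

0.903

After a magnetic survey='anomalous': P(ore) = 0.5·0.4500 / (0.5·0.4500 + 0.2·0.5500) ≈ 0.6716
After a geochemical assay='anomalous': P(ore) = 0.5·0.6716 / (0.5·0.6716 + 0.35·0.3284) ≈ 0.7450
After a geochemical assay='anomalous': P(ore) = 0.5·0.7450 / (0.5·0.7450 + 0.35·0.2550) ≈ 0.8067
After a geochemical assay='anomalous': P(ore) = 0.5·0.8067 / (0.5·0.8067 + 0.35·0.1933) ≈ 0.8564
After a magnetic survey='anomalous': P(ore) = 0.5·0.8564 / (0.5·0.8564 + 0.2·0.1436) ≈ 0.9371
After a magnetic survey='background': P(ore) = 0.5·0.9371 / (0.5·0.9371 + 0.8·0.0629) ≈ 0.9031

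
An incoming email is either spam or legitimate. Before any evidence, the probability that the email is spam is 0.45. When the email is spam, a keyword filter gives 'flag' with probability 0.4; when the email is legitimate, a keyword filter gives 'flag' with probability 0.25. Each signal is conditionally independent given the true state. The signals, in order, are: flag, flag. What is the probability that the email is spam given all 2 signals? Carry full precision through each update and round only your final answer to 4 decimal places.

After 'flag': P(spam) = 0.4·0.4500 / (0.4·0.4500 + 0.25·0.5500) ≈ 0.5669
After 'flag': P(spam) = 0.4·0.5669 / (0.4·0.5669 + 0.25·0.4331) ≈ 0.6769

0.6769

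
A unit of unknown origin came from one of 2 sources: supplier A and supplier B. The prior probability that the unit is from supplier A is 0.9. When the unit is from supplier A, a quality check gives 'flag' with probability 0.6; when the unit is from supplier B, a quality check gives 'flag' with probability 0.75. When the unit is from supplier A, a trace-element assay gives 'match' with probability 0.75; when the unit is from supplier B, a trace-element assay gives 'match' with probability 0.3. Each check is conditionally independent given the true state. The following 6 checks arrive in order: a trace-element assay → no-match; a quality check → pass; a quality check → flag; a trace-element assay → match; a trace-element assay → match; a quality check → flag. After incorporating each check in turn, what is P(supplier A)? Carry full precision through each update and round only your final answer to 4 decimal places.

0.9536

Each posterior becomes the prior for the next update.
After a trace-element assay='no-match': P(supplier A) = 0.25·0.9000 / (0.25·0.9000 + 0.7·0.1000) ≈ 0.7627
After a quality check='pass': P(supplier A) = 0.4·0.7627 / (0.4·0.7627 + 0.25·0.2373) ≈ 0.8372
After a quality check='flag': P(supplier A) = 0.6·0.8372 / (0.6·0.8372 + 0.75·0.1628) ≈ 0.8045
After a trace-element assay='match': P(supplier A) = 0.75·0.8045 / (0.75·0.8045 + 0.3·0.1955) ≈ 0.9114
After a trace-element assay='match': P(supplier A) = 0.75·0.9114 / (0.75·0.9114 + 0.3·0.0886) ≈ 0.9626
After a quality check='flag': P(supplier A) = 0.6·0.9626 / (0.6·0.9626 + 0.75·0.0374) ≈ 0.9536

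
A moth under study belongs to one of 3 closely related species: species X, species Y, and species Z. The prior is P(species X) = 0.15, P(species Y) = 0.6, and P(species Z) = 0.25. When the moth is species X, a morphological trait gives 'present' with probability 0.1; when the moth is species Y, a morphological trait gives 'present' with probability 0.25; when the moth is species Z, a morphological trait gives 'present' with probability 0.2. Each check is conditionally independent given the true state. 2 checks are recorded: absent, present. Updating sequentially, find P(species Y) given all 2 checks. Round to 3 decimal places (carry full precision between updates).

0.678

Apply Bayes' rule sequentially, carrying P(species Y) forward.
After 'absent': normaliser = 0.9·0.1500 + 0.75·0.6000 + 0.8·0.2500; P(species X) ≈ 0.1720, P(species Y) ≈ 0.5732, P(species Z) ≈ 0.2548
After 'present': normaliser = 0.1·0.1720 + 0.25·0.5732 + 0.2·0.2548; P(species X) ≈ 0.0813, P(species Y) ≈ 0.6777, P(species Z) ≈ 0.2410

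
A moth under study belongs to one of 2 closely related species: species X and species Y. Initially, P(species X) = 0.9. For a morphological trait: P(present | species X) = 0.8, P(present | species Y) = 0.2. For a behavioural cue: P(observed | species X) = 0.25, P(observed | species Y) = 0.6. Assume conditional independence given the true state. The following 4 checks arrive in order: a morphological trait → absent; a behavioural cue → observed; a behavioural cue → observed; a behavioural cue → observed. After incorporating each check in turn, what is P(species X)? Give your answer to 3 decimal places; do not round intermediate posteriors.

0.140

After a morphological trait='absent': P(species X) = 0.2·0.9000 / (0.2·0.9000 + 0.8·0.1000) ≈ 0.6923
After a behavioural cue='observed': P(species X) = 0.25·0.6923 / (0.25·0.6923 + 0.6·0.3077) ≈ 0.4839
After a behavioural cue='observed': P(species X) = 0.25·0.4839 / (0.25·0.4839 + 0.6·0.5161) ≈ 0.2809
After a behavioural cue='observed': P(species X) = 0.25·0.2809 / (0.25·0.2809 + 0.6·0.7191) ≈ 0.1400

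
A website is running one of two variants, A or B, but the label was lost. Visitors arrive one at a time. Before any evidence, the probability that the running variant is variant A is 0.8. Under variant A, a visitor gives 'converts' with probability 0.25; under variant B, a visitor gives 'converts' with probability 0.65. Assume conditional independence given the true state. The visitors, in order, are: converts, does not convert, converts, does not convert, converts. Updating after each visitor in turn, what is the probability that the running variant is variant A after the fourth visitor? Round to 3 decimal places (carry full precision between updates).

0.731

After 'converts': P(A) = 0.25·0.8000 / (0.25·0.8000 + 0.65·0.2000) ≈ 0.6061
After 'does not convert': P(A) = 0.75·0.6061 / (0.75·0.6061 + 0.35·0.3939) ≈ 0.7673
After 'converts': P(A) = 0.25·0.7673 / (0.25·0.7673 + 0.65·0.2327) ≈ 0.5591
After 'does not convert': P(A) = 0.75·0.5591 / (0.75·0.5591 + 0.35·0.4409) ≈ 0.7310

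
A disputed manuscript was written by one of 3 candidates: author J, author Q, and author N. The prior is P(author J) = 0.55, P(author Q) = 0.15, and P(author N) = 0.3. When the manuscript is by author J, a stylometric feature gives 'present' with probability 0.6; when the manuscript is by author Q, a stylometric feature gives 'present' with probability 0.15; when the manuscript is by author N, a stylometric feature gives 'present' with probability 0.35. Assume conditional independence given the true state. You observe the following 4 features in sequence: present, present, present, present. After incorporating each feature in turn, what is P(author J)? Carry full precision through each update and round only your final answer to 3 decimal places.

0.940

After 'present': normaliser = 0.6·0.5500 + 0.15·0.1500 + 0.35·0.3000; P(author J) ≈ 0.7213, P(author Q) ≈ 0.0492, P(author N) ≈ 0.2295
After 'present': normaliser = 0.6·0.7213 + 0.15·0.0492 + 0.35·0.2295; P(author J) ≈ 0.8315, P(author Q) ≈ 0.0142, P(author N) ≈ 0.1543
After 'present': normaliser = 0.6·0.8315 + 0.15·0.0142 + 0.35·0.1543; P(author J) ≈ 0.8989, P(author Q) ≈ 0.0038, P(author N) ≈ 0.0973
After 'present': normaliser = 0.6·0.8989 + 0.15·0.0038 + 0.35·0.0973; P(author J) ≈ 0.9397, P(author Q) ≈ 0.0010, P(author N) ≈ 0.0593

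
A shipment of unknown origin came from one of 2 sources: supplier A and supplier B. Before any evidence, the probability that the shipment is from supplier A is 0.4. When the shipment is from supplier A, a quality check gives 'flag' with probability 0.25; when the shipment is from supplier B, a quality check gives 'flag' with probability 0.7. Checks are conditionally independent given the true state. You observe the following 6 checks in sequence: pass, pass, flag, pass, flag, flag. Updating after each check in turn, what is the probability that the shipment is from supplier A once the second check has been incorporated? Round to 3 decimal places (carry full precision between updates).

After 'pass': P(supplier A) = 0.75·0.4000 / (0.75·0.4000 + 0.3·0.6000) ≈ 0.6250
After 'pass': P(supplier A) = 0.75·0.6250 / (0.75·0.6250 + 0.3·0.3750) ≈ 0.8065

0.806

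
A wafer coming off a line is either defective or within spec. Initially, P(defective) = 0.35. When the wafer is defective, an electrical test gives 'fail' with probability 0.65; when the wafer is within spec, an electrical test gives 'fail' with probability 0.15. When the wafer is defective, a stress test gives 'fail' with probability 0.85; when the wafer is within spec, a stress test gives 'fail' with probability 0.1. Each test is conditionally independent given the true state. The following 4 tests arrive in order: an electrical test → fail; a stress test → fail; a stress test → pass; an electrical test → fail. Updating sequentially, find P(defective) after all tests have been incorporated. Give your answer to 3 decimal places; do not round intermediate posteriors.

0.935

After an electrical test='fail': P(defective) = 0.65·0.3500 / (0.65·0.3500 + 0.15·0.6500) ≈ 0.7000
After a stress test='fail': P(defective) = 0.85·0.7000 / (0.85·0.7000 + 0.1·0.3000) ≈ 0.9520
After a stress test='pass': P(defective) = 0.15·0.9520 / (0.15·0.9520 + 0.9·0.0480) ≈ 0.7677
After an electrical test='fail': P(defective) = 0.65·0.7677 / (0.65·0.7677 + 0.15·0.2323) ≈ 0.9347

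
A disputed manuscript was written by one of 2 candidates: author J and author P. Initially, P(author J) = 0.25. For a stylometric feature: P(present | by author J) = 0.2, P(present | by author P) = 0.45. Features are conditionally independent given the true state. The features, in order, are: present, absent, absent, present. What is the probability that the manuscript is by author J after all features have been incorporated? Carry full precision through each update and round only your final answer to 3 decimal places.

After 'present': P(author J) = 0.2·0.2500 / (0.2·0.2500 + 0.45·0.7500) ≈ 0.1290
After 'absent': P(author J) = 0.8·0.1290 / (0.8·0.1290 + 0.55·0.8710) ≈ 0.1773
After 'absent': P(author J) = 0.8·0.1773 / (0.8·0.1773 + 0.55·0.8227) ≈ 0.2386
After 'present': P(author J) = 0.2·0.2386 / (0.2·0.2386 + 0.45·0.7614) ≈ 0.1223

0.122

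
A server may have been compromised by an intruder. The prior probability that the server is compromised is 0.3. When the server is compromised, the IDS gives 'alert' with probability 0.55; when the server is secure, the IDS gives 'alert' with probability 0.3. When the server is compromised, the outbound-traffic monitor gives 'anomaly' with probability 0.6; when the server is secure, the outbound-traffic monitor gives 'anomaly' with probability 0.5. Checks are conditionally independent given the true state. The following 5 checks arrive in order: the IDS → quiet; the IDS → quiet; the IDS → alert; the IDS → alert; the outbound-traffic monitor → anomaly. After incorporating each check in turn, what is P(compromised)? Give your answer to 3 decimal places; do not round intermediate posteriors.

0.417

After the IDS='quiet': P(compromised) = 0.45·0.3000 / (0.45·0.3000 + 0.7·0.7000) ≈ 0.2160
After the IDS='quiet': P(compromised) = 0.45·0.2160 / (0.45·0.2160 + 0.7·0.7840) ≈ 0.1505
After the IDS='alert': P(compromised) = 0.55·0.1505 / (0.55·0.1505 + 0.3·0.8495) ≈ 0.2451
After the IDS='alert': P(compromised) = 0.55·0.2451 / (0.55·0.2451 + 0.3·0.7549) ≈ 0.3732
After the outbound-traffic monitor='anomaly': P(compromised) = 0.6·0.3732 / (0.6·0.3732 + 0.5·0.6268) ≈ 0.4167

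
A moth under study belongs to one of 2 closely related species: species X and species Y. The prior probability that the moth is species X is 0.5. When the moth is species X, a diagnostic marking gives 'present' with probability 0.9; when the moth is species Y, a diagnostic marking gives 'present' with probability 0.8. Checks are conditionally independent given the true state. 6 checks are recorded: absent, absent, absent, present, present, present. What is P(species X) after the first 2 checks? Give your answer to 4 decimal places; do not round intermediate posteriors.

After 'absent': P(species X) = 0.1·0.5000 / (0.1·0.5000 + 0.2·0.5000) ≈ 0.3333
After 'absent': P(species X) = 0.1·0.3333 / (0.1·0.3333 + 0.2·0.6667) ≈ 0.2000

0.2000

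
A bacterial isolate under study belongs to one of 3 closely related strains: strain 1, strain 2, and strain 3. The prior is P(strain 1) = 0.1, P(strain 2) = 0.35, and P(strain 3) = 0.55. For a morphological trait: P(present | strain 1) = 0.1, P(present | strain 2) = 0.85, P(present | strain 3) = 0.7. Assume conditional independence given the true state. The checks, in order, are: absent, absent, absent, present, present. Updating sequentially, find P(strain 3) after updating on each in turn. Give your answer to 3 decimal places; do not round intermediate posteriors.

Apply Bayes' rule sequentially, carrying P(strain 3) forward.
After 'absent': normaliser = 0.9·0.1000 + 0.15·0.3500 + 0.3·0.5500; P(strain 1) ≈ 0.2927, P(strain 2) ≈ 0.1707, P(strain 3) ≈ 0.5366
After 'absent': normaliser = 0.9·0.2927 + 0.15·0.1707 + 0.3·0.5366; P(strain 1) ≈ 0.5854, P(strain 2) ≈ 0.0569, P(strain 3) ≈ 0.3577
After 'absent': normaliser = 0.9·0.5854 + 0.15·0.0569 + 0.3·0.3577; P(strain 1) ≈ 0.8197, P(strain 2) ≈ 0.0133, P(strain 3) ≈ 0.1670
After 'present': normaliser = 0.1·0.8197 + 0.85·0.0133 + 0.7·0.1670; P(strain 1) ≈ 0.3901, P(strain 2) ≈ 0.0537, P(strain 3) ≈ 0.5562
After 'present': normaliser = 0.1·0.3901 + 0.85·0.0537 + 0.7·0.5562; P(strain 1) ≈ 0.0823, P(strain 2) ≈ 0.0963, P(strain 3) ≈ 0.8214

0.821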